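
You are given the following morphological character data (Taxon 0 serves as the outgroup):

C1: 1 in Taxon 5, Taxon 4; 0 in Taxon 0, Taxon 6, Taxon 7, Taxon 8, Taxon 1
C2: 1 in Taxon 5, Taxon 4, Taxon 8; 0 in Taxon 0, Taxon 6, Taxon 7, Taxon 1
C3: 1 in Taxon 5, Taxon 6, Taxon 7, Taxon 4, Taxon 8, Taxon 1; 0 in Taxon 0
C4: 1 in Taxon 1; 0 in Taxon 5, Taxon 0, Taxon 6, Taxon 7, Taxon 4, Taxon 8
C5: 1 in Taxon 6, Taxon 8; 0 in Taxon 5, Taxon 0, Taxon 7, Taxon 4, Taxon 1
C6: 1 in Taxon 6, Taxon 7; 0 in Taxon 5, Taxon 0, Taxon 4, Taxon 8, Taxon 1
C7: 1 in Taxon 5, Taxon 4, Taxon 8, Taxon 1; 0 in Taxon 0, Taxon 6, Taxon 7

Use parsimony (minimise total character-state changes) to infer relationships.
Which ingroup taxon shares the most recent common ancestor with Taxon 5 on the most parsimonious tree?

The outgroup has state '0' for every character, so '1' is the derived state throughout.
Only Taxon 4 and Taxon 5 show the derived state '1' for C1, supporting them as a clade.
C2: derived state '1' in Taxon 4, Taxon 5, and Taxon 8 only — synapomorphy for {Taxon 4, Taxon 5, Taxon 8}.
All ingroup taxa share the derived state '1' for C3; it defines the ingroup but does not resolve relationships within it.
C4: derived state '1' in Taxon 1 only — an autapomorphy, so it tells us nothing about relationships among taxa.
C5 (state '1') occurs in Taxon 6 and Taxon 8 but conflicts with the nesting implied by the other characters — most parsimoniously interpreted as homoplasy.
C6 (derived state '1') is shared by Taxon 6 and Taxon 7 — a synapomorphy uniting that clade.
C7 (derived state '1') is shared by Taxon 1, Taxon 4, Taxon 5, and Taxon 8 — a synapomorphy uniting that clade.
Most parsimonious ingroup topology: ((((Taxon 4,Taxon 5),Taxon 8),Taxon 1),(Taxon 7,Taxon 6)).
Taxon 5 and Taxon 4 form a cherry on this tree, so they are sister taxa.

Taxon 4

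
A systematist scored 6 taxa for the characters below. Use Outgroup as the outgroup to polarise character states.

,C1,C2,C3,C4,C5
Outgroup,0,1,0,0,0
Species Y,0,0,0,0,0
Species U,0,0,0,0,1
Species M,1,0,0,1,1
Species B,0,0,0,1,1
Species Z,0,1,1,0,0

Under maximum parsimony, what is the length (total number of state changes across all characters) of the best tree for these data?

5

Character polarity is set by the outgroup: the derived state is whichever differs from the outgroup's state, so for C2 the derived state is '0', and for the remaining characters it is '1'.
C1: derived state '1' in Species M only — an autapomorphy, so it tells us nothing about relationships among taxa.
Only Species B, Species M, Species U, and Species Y show the derived state '0' for C2, supporting them as a clade.
C3: derived state '1' in Species Z only — an autapomorphy, so it tells us nothing about relationships among taxa.
C4 (derived state '1') is shared by Species B and Species M — a synapomorphy uniting that clade.
Only Species B, Species M, and Species U show the derived state '1' for C5, supporting them as a clade.
Most parsimonious ingroup topology: ((Species Y,(Species U,(Species M,Species B))),Species Z).
Changes per character on this tree: C1: 1; C2: 1; C3: 1; C4: 1; C5: 1.
Total = 5.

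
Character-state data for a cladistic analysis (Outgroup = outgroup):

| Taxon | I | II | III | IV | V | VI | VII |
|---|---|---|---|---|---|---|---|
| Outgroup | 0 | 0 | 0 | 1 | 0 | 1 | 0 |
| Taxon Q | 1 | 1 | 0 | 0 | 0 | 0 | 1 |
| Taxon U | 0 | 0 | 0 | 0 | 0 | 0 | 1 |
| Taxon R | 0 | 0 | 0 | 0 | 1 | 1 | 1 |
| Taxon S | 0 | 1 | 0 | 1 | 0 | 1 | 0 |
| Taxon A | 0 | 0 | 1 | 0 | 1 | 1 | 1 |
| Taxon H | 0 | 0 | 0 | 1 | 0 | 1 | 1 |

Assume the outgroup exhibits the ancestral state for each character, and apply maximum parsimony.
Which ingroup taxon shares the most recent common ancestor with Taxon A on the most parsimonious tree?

Taxon R

Character polarity is set by the outgroup: the derived state is whichever differs from the outgroup's state, so for IV, VI the derived state is '0', and for the remaining characters it is '1'.
I (derived state '1') is unique to Taxon Q (autapomorphy; uninformative for grouping).
II (state '1') occurs in Taxon Q and Taxon S but conflicts with the nesting implied by the other characters — most parsimoniously interpreted as homoplasy.
III: derived state '1' in Taxon A only — an autapomorphy, so it tells us nothing about relationships among taxa.
IV (derived state '0') is shared by Taxon A, Taxon Q, Taxon R, and Taxon U — a synapomorphy uniting that clade.
V (derived state '1') is shared by Taxon A and Taxon R — a synapomorphy uniting that clade.
VI: derived state '0' in Taxon Q and Taxon U only — synapomorphy for {Taxon Q, Taxon U}.
Only Taxon A, Taxon H, Taxon Q, Taxon R, and Taxon U show the derived state '1' for VII, supporting them as a clade.
Most parsimonious ingroup topology: ((((Taxon Q,Taxon U),(Taxon R,Taxon A)),Taxon H),Taxon S).
Taxon A and Taxon R form a cherry on this tree, so they are sister taxa.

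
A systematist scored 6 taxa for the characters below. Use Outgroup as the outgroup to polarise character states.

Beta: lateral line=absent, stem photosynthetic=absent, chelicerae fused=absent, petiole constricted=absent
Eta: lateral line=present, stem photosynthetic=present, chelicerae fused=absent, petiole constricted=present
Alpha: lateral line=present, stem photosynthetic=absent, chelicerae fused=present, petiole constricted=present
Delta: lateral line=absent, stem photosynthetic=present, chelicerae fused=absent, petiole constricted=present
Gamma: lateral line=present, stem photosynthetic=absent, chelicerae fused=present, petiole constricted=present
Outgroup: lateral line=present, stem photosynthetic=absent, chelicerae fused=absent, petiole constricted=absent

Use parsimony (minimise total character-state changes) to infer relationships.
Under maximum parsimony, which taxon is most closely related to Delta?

Character polarity is set by the outgroup: the derived state is whichever differs from the outgroup's state, so for lateral line the derived state is 'absent', and for the remaining characters it is 'present'.
lateral line groups Beta and Delta, which is incompatible with the clades supported by the remaining characters; treating it as convergent (homoplasy) costs fewer steps than any alternative tree.
Only Delta and Eta show the derived state 'present' for stem photosynthetic, supporting them as a clade.
chelicerae fused (derived state 'present') is shared by Alpha and Gamma — a synapomorphy uniting that clade.
petiole constricted (derived state 'present') is shared by Alpha, Delta, Eta, and Gamma — a synapomorphy uniting that clade.
Most parsimonious ingroup topology: (((Gamma,Alpha),(Delta,Eta)),Beta).
Delta and Eta form a cherry on this tree, so they are sister taxa.

Eta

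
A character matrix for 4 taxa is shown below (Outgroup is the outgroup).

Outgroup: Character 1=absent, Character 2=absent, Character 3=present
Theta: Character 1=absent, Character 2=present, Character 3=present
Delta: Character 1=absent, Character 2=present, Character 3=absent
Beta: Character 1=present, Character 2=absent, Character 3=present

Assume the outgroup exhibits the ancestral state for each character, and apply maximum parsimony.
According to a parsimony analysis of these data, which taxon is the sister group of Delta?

Character polarity is set by the outgroup: the derived state is whichever differs from the outgroup's state, so for Character 3 the derived state is 'absent', and for the remaining characters it is 'present'.
Character 1 (derived state 'present') is unique to Beta (autapomorphy; uninformative for grouping).
Character 2 (derived state 'present') is shared by Delta and Theta — a synapomorphy uniting that clade.
Character 3: derived state 'absent' in Delta only — an autapomorphy, so it tells us nothing about relationships among taxa.
Most parsimonious ingroup topology: ((Theta,Delta),Beta).
Delta and Theta form a cherry on this tree, so they are sister taxa.

Theta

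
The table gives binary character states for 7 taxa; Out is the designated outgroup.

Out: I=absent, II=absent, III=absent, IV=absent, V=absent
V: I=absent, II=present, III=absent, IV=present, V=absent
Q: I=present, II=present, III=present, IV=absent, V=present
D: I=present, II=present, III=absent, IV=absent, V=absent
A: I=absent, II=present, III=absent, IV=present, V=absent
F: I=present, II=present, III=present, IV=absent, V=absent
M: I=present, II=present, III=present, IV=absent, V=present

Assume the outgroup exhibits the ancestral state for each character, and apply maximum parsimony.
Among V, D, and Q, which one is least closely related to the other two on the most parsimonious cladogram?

The outgroup has state 'absent' for every character, so 'present' is the derived state throughout.
Only D, F, M, and Q show the derived state 'present' for I, supporting them as a clade.
All ingroup taxa share the derived state 'present' for II; it defines the ingroup but does not resolve relationships within it.
Only F, M, and Q show the derived state 'present' for III, supporting them as a clade.
IV (derived state 'present') is shared by A and V — a synapomorphy uniting that clade.
V (derived state 'present') is shared by M and Q — a synapomorphy uniting that clade.
Most parsimonious ingroup topology: ((V,A),(((Q,M),F),D)).
Q and D share a more recent common ancestor with each other than either does with V, so V is the least closely related of the three.

V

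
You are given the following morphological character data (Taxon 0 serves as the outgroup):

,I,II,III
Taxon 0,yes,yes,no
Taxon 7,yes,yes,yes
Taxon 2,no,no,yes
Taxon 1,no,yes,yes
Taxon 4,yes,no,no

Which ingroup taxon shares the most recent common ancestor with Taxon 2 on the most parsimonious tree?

Character polarity is set by the outgroup: the derived state is whichever differs from the outgroup's state, so for I, II the derived state is 'no', and for the remaining characters it is 'yes'.
Only Taxon 1 and Taxon 2 show the derived state 'no' for I, supporting them as a clade.
II (state 'no') occurs in Taxon 2 and Taxon 4 but conflicts with the nesting implied by the other characters — most parsimoniously interpreted as homoplasy.
III: derived state 'yes' in Taxon 1, Taxon 2, and Taxon 7 only — synapomorphy for {Taxon 1, Taxon 2, Taxon 7}.
Most parsimonious ingroup topology: ((Taxon 7,(Taxon 2,Taxon 1)),Taxon 4).
Taxon 2 and Taxon 1 form a cherry on this tree, so they are sister taxa.

Taxon 1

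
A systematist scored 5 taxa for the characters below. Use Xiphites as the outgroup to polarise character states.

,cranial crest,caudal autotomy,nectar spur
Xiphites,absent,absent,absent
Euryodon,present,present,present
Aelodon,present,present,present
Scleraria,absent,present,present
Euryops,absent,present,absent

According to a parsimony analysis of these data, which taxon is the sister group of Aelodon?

Euryodon

The outgroup has state 'absent' for every character, so 'present' is the derived state throughout.
Only Aelodon and Euryodon show the derived state 'present' for cranial crest, supporting them as a clade.
caudal autotomy (derived state 'present') is shared by all ingroup taxa — unites the whole ingroup.
nectar spur (derived state 'present') is shared by Aelodon, Euryodon, and Scleraria — a synapomorphy uniting that clade.
Most parsimonious ingroup topology: (((Euryodon,Aelodon),Scleraria),Euryops).
Aelodon and Euryodon form a cherry on this tree, so they are sister taxa.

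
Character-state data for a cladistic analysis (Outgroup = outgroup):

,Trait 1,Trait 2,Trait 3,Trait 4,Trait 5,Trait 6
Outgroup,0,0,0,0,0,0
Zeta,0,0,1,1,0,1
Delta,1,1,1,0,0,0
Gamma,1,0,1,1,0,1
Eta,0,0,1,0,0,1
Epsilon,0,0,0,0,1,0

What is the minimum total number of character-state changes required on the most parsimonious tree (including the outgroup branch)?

The outgroup has state '0' for every character, so '1' is the derived state throughout.
Trait 1 groups Delta and Gamma, which is incompatible with the clades supported by the remaining characters; treating it as convergent (homoplasy) costs fewer steps than any alternative tree.
Trait 2 (derived state '1') is unique to Delta (autapomorphy; uninformative for grouping).
Trait 3 (derived state '1') is shared by Delta, Eta, Gamma, and Zeta — a synapomorphy uniting that clade.
Trait 4: derived state '1' in Gamma and Zeta only — synapomorphy for {Gamma, Zeta}.
Trait 5: derived state '1' in Epsilon only — an autapomorphy, so it tells us nothing about relationships among taxa.
Only Eta, Gamma, and Zeta show the derived state '1' for Trait 6, supporting them as a clade.
Most parsimonious ingroup topology: (((Eta,(Gamma,Zeta)),Delta),Epsilon).
Changes per character on this tree: Trait 1: 2; Trait 2: 1; Trait 3: 1; Trait 4: 1; Trait 5: 1; Trait 6: 1.
Total = 7.

7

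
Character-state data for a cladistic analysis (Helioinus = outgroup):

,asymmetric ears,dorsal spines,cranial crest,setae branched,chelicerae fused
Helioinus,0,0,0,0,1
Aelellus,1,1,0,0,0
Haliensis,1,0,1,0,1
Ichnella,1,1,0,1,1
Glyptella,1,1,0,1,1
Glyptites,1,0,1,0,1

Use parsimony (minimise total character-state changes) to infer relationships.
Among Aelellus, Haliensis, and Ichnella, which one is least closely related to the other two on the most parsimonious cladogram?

Haliensis

Character polarity is set by the outgroup: the derived state is whichever differs from the outgroup's state, so for chelicerae fused the derived state is '0', and for the remaining characters it is '1'.
asymmetric ears (derived state '1') is shared by all ingroup taxa — unites the whole ingroup.
Only Aelellus, Glyptella, and Ichnella show the derived state '1' for dorsal spines, supporting them as a clade.
cranial crest (derived state '1') is shared by Glyptites and Haliensis — a synapomorphy uniting that clade.
setae branched (derived state '1') is shared by Glyptella and Ichnella — a synapomorphy uniting that clade.
chelicerae fused (derived state '0') is unique to Aelellus (autapomorphy; uninformative for grouping).
Most parsimonious ingroup topology: ((Aelellus,(Ichnella,Glyptella)),(Haliensis,Glyptites)).
Ichnella and Aelellus share a more recent common ancestor with each other than either does with Haliensis, so Haliensis is the least closely related of the three.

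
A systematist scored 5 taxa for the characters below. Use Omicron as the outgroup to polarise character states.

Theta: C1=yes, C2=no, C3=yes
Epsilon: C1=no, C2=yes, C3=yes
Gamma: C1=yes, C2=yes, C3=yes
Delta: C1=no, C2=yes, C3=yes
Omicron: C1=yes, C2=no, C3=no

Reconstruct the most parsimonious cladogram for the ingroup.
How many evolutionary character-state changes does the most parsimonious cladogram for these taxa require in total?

Character polarity is set by the outgroup: the derived state is whichever differs from the outgroup's state, so for C1 the derived state is 'no', and for the remaining characters it is 'yes'.
C1: derived state 'no' in Delta and Epsilon only — synapomorphy for {Delta, Epsilon}.
C2 (derived state 'yes') is shared by Delta, Epsilon, and Gamma — a synapomorphy uniting that clade.
All ingroup taxa share the derived state 'yes' for C3; it defines the ingroup but does not resolve relationships within it.
Most parsimonious ingroup topology: ((Gamma,(Epsilon,Delta)),Theta).
Changes per character on this tree: C1: 1; C2: 1; C3: 1.
Total = 3.

3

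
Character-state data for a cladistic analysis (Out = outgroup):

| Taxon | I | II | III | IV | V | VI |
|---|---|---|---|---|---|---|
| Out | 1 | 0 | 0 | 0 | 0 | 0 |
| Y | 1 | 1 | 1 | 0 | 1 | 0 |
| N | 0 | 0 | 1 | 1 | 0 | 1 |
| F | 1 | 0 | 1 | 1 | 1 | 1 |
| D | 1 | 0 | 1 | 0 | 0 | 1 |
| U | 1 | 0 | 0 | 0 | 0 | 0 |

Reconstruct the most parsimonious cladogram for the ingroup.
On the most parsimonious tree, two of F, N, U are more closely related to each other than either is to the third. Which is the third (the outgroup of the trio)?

U

Character polarity is set by the outgroup: the derived state is whichever differs from the outgroup's state, so for I the derived state is '0', and for the remaining characters it is '1'.
I (derived state '0') is unique to N (autapomorphy; uninformative for grouping).
II (derived state '1') is unique to Y (autapomorphy; uninformative for grouping).
Only D, F, N, and Y show the derived state '1' for III, supporting them as a clade.
IV (derived state '1') is shared by F and N — a synapomorphy uniting that clade.
V groups F and Y, which is incompatible with the clades supported by the remaining characters; treating it as convergent (homoplasy) costs fewer steps than any alternative tree.
VI (derived state '1') is shared by D, F, and N — a synapomorphy uniting that clade.
Most parsimonious ingroup topology: ((Y,((N,F),D)),U).
N and F share a more recent common ancestor with each other than either does with U, so U is the least closely related of the three.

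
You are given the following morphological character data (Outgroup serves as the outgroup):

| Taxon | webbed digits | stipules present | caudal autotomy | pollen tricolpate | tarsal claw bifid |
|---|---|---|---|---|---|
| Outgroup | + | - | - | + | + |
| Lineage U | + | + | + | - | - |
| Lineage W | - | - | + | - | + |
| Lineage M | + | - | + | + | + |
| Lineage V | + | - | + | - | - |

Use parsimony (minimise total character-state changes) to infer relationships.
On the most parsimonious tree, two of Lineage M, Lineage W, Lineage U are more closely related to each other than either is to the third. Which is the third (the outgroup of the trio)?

Character polarity is set by the outgroup: the derived state is whichever differs from the outgroup's state, so for webbed digits, pollen tricolpate, tarsal claw bifid the derived state is '-', and for the remaining characters it is '+'.
webbed digits (derived state '-') is unique to Lineage W (autapomorphy; uninformative for grouping).
stipules present (derived state '+') is unique to Lineage U (autapomorphy; uninformative for grouping).
caudal autotomy (derived state '+') is shared by all ingroup taxa — unites the whole ingroup.
pollen tricolpate: derived state '-' in Lineage U, Lineage V, and Lineage W only — synapomorphy for {Lineage U, Lineage V, Lineage W}.
Only Lineage U and Lineage V show the derived state '-' for tarsal claw bifid, supporting them as a clade.
Most parsimonious ingroup topology: (((Lineage U,Lineage V),Lineage W),Lineage M).
Lineage W and Lineage U share a more recent common ancestor with each other than either does with Lineage M, so Lineage M is the least closely related of the three.

Lineage M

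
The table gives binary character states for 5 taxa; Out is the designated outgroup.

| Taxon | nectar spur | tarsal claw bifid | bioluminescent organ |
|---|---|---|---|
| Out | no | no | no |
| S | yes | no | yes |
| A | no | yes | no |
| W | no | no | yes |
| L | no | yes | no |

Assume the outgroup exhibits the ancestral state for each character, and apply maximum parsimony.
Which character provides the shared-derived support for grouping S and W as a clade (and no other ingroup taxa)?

The outgroup has state 'no' for every character, so 'yes' is the derived state throughout.
nectar spur: derived state 'yes' in S only — an autapomorphy, so it tells us nothing about relationships among taxa.
Only A and L show the derived state 'yes' for tarsal claw bifid, supporting them as a clade.
Only S and W show the derived state 'yes' for bioluminescent organ, supporting them as a clade.
Most parsimonious ingroup topology: ((S,W),(A,L)).
The clade {S, W} is supported by bioluminescent organ: its derived state 'yes' occurs in exactly those taxa and in no other taxon (including the outgroup).

bioluminescent organ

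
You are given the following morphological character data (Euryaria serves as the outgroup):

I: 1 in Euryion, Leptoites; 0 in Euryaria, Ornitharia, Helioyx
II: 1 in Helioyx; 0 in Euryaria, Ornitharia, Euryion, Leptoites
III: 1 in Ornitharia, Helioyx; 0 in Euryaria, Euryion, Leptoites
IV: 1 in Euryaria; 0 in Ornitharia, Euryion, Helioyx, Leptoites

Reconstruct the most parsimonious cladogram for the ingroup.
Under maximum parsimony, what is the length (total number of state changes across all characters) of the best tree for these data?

4

Character polarity is set by the outgroup: the derived state is whichever differs from the outgroup's state, so for IV the derived state is '0', and for the remaining characters it is '1'.
Only Euryion and Leptoites show the derived state '1' for I, supporting them as a clade.
II (derived state '1') is unique to Helioyx (autapomorphy; uninformative for grouping).
III (derived state '1') is shared by Helioyx and Ornitharia — a synapomorphy uniting that clade.
All ingroup taxa share the derived state '0' for IV; it defines the ingroup but does not resolve relationships within it.
Most parsimonious ingroup topology: ((Ornitharia,Helioyx),(Euryion,Leptoites)).
Changes per character on this tree: I: 1; II: 1; III: 1; IV: 1.
Total = 4.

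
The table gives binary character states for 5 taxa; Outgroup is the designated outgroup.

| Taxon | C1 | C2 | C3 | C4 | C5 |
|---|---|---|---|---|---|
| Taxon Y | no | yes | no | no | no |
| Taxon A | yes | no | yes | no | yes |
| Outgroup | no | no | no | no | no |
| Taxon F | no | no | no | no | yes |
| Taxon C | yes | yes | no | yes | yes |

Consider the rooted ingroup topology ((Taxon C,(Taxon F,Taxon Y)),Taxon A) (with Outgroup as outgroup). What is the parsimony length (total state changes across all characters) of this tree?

Map each character onto ((Taxon C,(Taxon F,Taxon Y)),Taxon A) (rooted by Outgroup) and count the minimum state changes it requires (Fitch parsimony):
C1: 2; C2: 2; C3: 1; C4: 1; C5: 2.
Total tree length = 8.

8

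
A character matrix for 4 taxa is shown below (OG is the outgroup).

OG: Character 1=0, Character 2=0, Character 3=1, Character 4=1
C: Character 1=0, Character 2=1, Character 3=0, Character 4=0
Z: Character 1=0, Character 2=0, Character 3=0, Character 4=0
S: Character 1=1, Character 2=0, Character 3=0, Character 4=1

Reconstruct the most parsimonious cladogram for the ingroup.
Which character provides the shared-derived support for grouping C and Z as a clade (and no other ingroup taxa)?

Character polarity is set by the outgroup: the derived state is whichever differs from the outgroup's state, so for Character 3, Character 4 the derived state is '0', and for the remaining characters it is '1'.
Character 1 (derived state '1') is unique to S (autapomorphy; uninformative for grouping).
Character 2: derived state '1' in C only — an autapomorphy, so it tells us nothing about relationships among taxa.
Character 3 (derived state '0') is shared by all ingroup taxa — unites the whole ingroup.
Character 4: derived state '0' in C and Z only — synapomorphy for {C, Z}.
Most parsimonious ingroup topology: ((C,Z),S).
The clade {C, Z} is supported by Character 4: its derived state '0' occurs in exactly those taxa and in no other taxon (including the outgroup).

Character 4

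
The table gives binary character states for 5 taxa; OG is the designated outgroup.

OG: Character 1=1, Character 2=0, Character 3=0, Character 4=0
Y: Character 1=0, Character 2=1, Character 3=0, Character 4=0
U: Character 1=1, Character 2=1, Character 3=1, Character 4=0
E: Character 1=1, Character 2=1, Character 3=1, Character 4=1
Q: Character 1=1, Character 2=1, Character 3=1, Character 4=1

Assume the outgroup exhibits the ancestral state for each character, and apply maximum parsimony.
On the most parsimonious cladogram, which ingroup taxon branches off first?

Character polarity is set by the outgroup: the derived state is whichever differs from the outgroup's state, so for Character 1 the derived state is '0', and for the remaining characters it is '1'.
Character 1 (derived state '0') is unique to Y (autapomorphy; uninformative for grouping).
Character 2 (derived state '1') is shared by all ingroup taxa — unites the whole ingroup.
Only E, Q, and U show the derived state '1' for Character 3, supporting them as a clade.
Only E and Q show the derived state '1' for Character 4, supporting them as a clade.
Most parsimonious ingroup topology: (Y,(U,(E,Q))).
Y is sister to the clade containing all other ingroup taxa, so it is the earliest-diverging (most basal) ingroup lineage.

Y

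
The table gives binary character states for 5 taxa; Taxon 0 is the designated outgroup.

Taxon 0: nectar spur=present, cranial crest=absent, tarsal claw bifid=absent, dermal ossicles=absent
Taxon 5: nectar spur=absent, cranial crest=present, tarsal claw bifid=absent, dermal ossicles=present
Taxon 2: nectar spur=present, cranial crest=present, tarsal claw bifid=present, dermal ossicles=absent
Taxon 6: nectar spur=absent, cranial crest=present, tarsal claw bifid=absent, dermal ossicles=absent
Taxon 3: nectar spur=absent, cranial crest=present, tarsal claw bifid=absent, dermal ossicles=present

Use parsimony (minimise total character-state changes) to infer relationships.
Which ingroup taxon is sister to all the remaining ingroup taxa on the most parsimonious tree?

Taxon 2

Character polarity is set by the outgroup: the derived state is whichever differs from the outgroup's state, so for nectar spur the derived state is 'absent', and for the remaining characters it is 'present'.
Only Taxon 3, Taxon 5, and Taxon 6 show the derived state 'absent' for nectar spur, supporting them as a clade.
All ingroup taxa share the derived state 'present' for cranial crest; it defines the ingroup but does not resolve relationships within it.
tarsal claw bifid (derived state 'present') is unique to Taxon 2 (autapomorphy; uninformative for grouping).
dermal ossicles: derived state 'present' in Taxon 3 and Taxon 5 only — synapomorphy for {Taxon 3, Taxon 5}.
Most parsimonious ingroup topology: (((Taxon 5,Taxon 3),Taxon 6),Taxon 2).
Taxon 2 is sister to the clade containing all other ingroup taxa, so it is the earliest-diverging (most basal) ingroup lineage.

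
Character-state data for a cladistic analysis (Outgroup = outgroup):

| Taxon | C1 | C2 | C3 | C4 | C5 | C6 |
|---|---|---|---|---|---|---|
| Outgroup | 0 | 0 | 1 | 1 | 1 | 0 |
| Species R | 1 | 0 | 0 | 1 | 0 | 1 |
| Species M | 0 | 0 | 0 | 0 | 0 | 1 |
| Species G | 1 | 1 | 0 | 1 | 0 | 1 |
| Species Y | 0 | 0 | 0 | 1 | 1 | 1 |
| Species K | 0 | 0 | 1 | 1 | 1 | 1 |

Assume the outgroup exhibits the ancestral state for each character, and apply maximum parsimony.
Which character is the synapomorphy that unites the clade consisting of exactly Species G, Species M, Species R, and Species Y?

Character polarity is set by the outgroup: the derived state is whichever differs from the outgroup's state, so for C3, C4, C5 the derived state is '0', and for the remaining characters it is '1'.
C1: derived state '1' in Species G and Species R only — synapomorphy for {Species G, Species R}.
C2: derived state '1' in Species G only — an autapomorphy, so it tells us nothing about relationships among taxa.
Only Species G, Species M, Species R, and Species Y show the derived state '0' for C3, supporting them as a clade.
C4 (derived state '0') is unique to Species M (autapomorphy; uninformative for grouping).
Only Species G, Species M, and Species R show the derived state '0' for C5, supporting them as a clade.
C6 (derived state '1') is shared by all ingroup taxa — unites the whole ingroup.
Most parsimonious ingroup topology: ((((Species R,Species G),Species M),Species Y),Species K).
The clade {Species G, Species M, Species R, Species Y} is supported by C3: its derived state '0' occurs in exactly those taxa and in no other taxon (including the outgroup).

C3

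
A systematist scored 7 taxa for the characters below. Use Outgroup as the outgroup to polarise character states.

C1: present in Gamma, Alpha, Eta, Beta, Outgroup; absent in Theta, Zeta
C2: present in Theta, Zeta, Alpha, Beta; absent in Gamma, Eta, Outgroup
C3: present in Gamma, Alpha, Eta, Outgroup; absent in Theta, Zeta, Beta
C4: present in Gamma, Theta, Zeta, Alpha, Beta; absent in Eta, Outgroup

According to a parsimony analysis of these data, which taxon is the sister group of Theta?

Character polarity is set by the outgroup: the derived state is whichever differs from the outgroup's state, so for C1, C3 the derived state is 'absent', and for the remaining characters it is 'present'.
C1: derived state 'absent' in Theta and Zeta only — synapomorphy for {Theta, Zeta}.
C2: derived state 'present' in Alpha, Beta, Theta, and Zeta only — synapomorphy for {Alpha, Beta, Theta, Zeta}.
Only Beta, Theta, and Zeta show the derived state 'absent' for C3, supporting them as a clade.
Only Alpha, Beta, Gamma, Theta, and Zeta show the derived state 'present' for C4, supporting them as a clade.
Most parsimonious ingroup topology: ((((Beta,(Theta,Zeta)),Alpha),Gamma),Eta).
Theta and Zeta form a cherry on this tree, so they are sister taxa.

Zeta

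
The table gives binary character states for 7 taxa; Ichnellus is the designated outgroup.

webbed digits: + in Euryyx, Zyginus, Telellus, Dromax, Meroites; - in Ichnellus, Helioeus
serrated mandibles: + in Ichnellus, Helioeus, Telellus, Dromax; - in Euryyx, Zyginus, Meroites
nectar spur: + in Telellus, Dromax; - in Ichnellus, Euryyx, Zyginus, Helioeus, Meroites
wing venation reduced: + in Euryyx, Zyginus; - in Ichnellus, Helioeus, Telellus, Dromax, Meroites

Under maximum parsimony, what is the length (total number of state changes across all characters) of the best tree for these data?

Character polarity is set by the outgroup: the derived state is whichever differs from the outgroup's state, so for serrated mandibles the derived state is '-', and for the remaining characters it is '+'.
webbed digits: derived state '+' in Dromax, Euryyx, Meroites, Telellus, and Zyginus only — synapomorphy for {Dromax, Euryyx, Meroites, Telellus, Zyginus}.
Only Euryyx, Meroites, and Zyginus show the derived state '-' for serrated mandibles, supporting them as a clade.
Only Dromax and Telellus show the derived state '+' for nectar spur, supporting them as a clade.
wing venation reduced (derived state '+') is shared by Euryyx and Zyginus — a synapomorphy uniting that clade.
Most parsimonious ingroup topology: ((((Euryyx,Zyginus),Meroites),(Telellus,Dromax)),Helioeus).
Changes per character on this tree: webbed digits: 1; serrated mandibles: 1; nectar spur: 1; wing venation reduced: 1.
Total = 4.

4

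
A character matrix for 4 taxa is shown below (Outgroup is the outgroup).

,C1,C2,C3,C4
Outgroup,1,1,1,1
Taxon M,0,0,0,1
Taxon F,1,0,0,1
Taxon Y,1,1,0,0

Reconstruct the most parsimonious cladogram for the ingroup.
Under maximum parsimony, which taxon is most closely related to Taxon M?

Taxon F

The outgroup has state '1' for every character, so '0' is the derived state throughout.
C1: derived state '0' in Taxon M only — an autapomorphy, so it tells us nothing about relationships among taxa.
C2: derived state '0' in Taxon F and Taxon M only — synapomorphy for {Taxon F, Taxon M}.
All ingroup taxa share the derived state '0' for C3; it defines the ingroup but does not resolve relationships within it.
C4 (derived state '0') is unique to Taxon Y (autapomorphy; uninformative for grouping).
Most parsimonious ingroup topology: ((Taxon M,Taxon F),Taxon Y).
Taxon M and Taxon F form a cherry on this tree, so they are sister taxa.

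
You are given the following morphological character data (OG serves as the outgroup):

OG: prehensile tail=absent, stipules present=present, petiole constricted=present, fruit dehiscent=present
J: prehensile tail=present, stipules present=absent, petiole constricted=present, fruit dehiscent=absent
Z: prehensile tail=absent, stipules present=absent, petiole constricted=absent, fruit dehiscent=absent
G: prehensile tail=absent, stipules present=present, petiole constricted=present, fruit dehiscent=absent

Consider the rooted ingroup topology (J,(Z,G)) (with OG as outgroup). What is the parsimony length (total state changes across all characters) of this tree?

Map each character onto (J,(Z,G)) (rooted by OG) and count the minimum state changes it requires (Fitch parsimony):
prehensile tail: 1; stipules present: 2; petiole constricted: 1; fruit dehiscent: 1.
Total tree length = 5.

5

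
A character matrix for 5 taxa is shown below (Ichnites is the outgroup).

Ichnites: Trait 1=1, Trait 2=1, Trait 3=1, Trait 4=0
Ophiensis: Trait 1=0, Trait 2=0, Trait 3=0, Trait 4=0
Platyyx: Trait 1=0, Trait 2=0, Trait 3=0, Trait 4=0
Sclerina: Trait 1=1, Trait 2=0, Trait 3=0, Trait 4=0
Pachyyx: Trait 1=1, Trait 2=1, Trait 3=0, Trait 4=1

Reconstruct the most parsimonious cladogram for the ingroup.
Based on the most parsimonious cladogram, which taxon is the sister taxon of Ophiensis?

Character polarity is set by the outgroup: the derived state is whichever differs from the outgroup's state, so for Trait 1, Trait 2, Trait 3 the derived state is '0', and for the remaining characters it is '1'.
Trait 1 (derived state '0') is shared by Ophiensis and Platyyx — a synapomorphy uniting that clade.
Trait 2: derived state '0' in Ophiensis, Platyyx, and Sclerina only — synapomorphy for {Ophiensis, Platyyx, Sclerina}.
All ingroup taxa share the derived state '0' for Trait 3; it defines the ingroup but does not resolve relationships within it.
Trait 4 (derived state '1') is unique to Pachyyx (autapomorphy; uninformative for grouping).
Most parsimonious ingroup topology: (((Ophiensis,Platyyx),Sclerina),Pachyyx).
Ophiensis and Platyyx form a cherry on this tree, so they are sister taxa.

Platyyx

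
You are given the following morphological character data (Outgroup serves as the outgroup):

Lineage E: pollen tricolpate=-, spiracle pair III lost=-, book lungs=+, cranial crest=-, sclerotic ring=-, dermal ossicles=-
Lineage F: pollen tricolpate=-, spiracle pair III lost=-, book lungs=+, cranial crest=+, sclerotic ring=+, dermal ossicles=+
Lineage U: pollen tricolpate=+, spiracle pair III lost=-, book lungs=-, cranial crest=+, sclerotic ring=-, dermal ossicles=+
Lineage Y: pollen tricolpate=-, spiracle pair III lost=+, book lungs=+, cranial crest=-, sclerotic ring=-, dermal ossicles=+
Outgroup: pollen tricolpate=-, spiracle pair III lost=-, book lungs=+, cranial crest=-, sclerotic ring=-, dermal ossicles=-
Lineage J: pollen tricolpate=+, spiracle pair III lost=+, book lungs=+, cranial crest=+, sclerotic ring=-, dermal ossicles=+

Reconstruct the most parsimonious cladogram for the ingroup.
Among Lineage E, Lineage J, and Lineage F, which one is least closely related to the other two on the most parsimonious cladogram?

Lineage E

Character polarity is set by the outgroup: the derived state is whichever differs from the outgroup's state, so for book lungs the derived state is '-', and for the remaining characters it is '+'.
Only Lineage J and Lineage U show the derived state '+' for pollen tricolpate, supporting them as a clade.
spiracle pair III lost (state '+') occurs in Lineage J and Lineage Y but conflicts with the nesting implied by the other characters — most parsimoniously interpreted as homoplasy.
book lungs (derived state '-') is unique to Lineage U (autapomorphy; uninformative for grouping).
Only Lineage F, Lineage J, and Lineage U show the derived state '+' for cranial crest, supporting them as a clade.
sclerotic ring (derived state '+') is unique to Lineage F (autapomorphy; uninformative for grouping).
dermal ossicles: derived state '+' in Lineage F, Lineage J, Lineage U, and Lineage Y only — synapomorphy for {Lineage F, Lineage J, Lineage U, Lineage Y}.
Most parsimonious ingroup topology: ((Lineage Y,(Lineage F,(Lineage U,Lineage J))),Lineage E).
Lineage J and Lineage F share a more recent common ancestor with each other than either does with Lineage E, so Lineage E is the least closely related of the three.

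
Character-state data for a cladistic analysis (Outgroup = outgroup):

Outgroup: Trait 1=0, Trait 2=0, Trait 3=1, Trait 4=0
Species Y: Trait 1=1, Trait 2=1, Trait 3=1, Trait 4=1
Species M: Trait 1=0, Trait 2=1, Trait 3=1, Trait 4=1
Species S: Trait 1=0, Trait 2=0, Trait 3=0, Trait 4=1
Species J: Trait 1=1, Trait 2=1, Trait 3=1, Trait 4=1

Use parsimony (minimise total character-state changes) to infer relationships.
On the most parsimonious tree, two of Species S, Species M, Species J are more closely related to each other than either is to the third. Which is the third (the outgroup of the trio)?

Character polarity is set by the outgroup: the derived state is whichever differs from the outgroup's state, so for Trait 3 the derived state is '0', and for the remaining characters it is '1'.
Trait 1: derived state '1' in Species J and Species Y only — synapomorphy for {Species J, Species Y}.
Only Species J, Species M, and Species Y show the derived state '1' for Trait 2, supporting them as a clade.
Trait 3: derived state '0' in Species S only — an autapomorphy, so it tells us nothing about relationships among taxa.
All ingroup taxa share the derived state '1' for Trait 4; it defines the ingroup but does not resolve relationships within it.
Most parsimonious ingroup topology: (((Species Y,Species J),Species M),Species S).
Species J and Species M share a more recent common ancestor with each other than either does with Species S, so Species S is the least closely related of the three.

Species S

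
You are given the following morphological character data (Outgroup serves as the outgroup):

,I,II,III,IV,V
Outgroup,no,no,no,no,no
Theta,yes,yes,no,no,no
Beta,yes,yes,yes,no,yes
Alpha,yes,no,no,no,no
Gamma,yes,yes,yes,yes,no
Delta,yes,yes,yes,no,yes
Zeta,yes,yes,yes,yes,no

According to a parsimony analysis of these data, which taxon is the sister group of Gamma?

The outgroup has state 'no' for every character, so 'yes' is the derived state throughout.
I (derived state 'yes') is shared by all ingroup taxa — unites the whole ingroup.
II: derived state 'yes' in Beta, Delta, Gamma, Theta, and Zeta only — synapomorphy for {Beta, Delta, Gamma, Theta, Zeta}.
III (derived state 'yes') is shared by Beta, Delta, Gamma, and Zeta — a synapomorphy uniting that clade.
Only Gamma and Zeta show the derived state 'yes' for IV, supporting them as a clade.
V: derived state 'yes' in Beta and Delta only — synapomorphy for {Beta, Delta}.
Most parsimonious ingroup topology: ((Theta,((Beta,Delta),(Gamma,Zeta))),Alpha).
Gamma and Zeta form a cherry on this tree, so they are sister taxa.

Zeta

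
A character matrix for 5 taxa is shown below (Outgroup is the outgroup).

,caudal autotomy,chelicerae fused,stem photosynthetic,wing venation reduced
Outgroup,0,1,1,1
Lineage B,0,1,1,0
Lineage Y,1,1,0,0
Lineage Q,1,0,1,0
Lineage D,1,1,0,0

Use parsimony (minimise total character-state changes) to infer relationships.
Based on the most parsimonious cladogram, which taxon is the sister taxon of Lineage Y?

Character polarity is set by the outgroup: the derived state is whichever differs from the outgroup's state, so for chelicerae fused, stem photosynthetic, wing venation reduced the derived state is '0', and for the remaining characters it is '1'.
caudal autotomy: derived state '1' in Lineage D, Lineage Q, and Lineage Y only — synapomorphy for {Lineage D, Lineage Q, Lineage Y}.
chelicerae fused: derived state '0' in Lineage Q only — an autapomorphy, so it tells us nothing about relationships among taxa.
stem photosynthetic: derived state '0' in Lineage D and Lineage Y only — synapomorphy for {Lineage D, Lineage Y}.
wing venation reduced (derived state '0') is shared by all ingroup taxa — unites the whole ingroup.
Most parsimonious ingroup topology: (Lineage B,((Lineage Y,Lineage D),Lineage Q)).
Lineage Y and Lineage D form a cherry on this tree, so they are sister taxa.

Lineage D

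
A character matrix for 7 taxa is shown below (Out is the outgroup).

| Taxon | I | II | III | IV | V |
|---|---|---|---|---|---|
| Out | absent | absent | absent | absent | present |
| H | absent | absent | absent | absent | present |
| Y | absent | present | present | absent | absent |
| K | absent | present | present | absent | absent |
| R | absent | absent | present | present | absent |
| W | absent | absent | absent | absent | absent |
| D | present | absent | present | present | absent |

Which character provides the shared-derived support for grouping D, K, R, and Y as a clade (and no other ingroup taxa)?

III

Character polarity is set by the outgroup: the derived state is whichever differs from the outgroup's state, so for V the derived state is 'absent', and for the remaining characters it is 'present'.
I: derived state 'present' in D only — an autapomorphy, so it tells us nothing about relationships among taxa.
Only K and Y show the derived state 'present' for II, supporting them as a clade.
III (derived state 'present') is shared by D, K, R, and Y — a synapomorphy uniting that clade.
IV (derived state 'present') is shared by D and R — a synapomorphy uniting that clade.
V: derived state 'absent' in D, K, R, W, and Y only — synapomorphy for {D, K, R, W, Y}.
Most parsimonious ingroup topology: (H,(((Y,K),(R,D)),W)).
The clade {D, K, R, Y} is supported by III: its derived state 'present' occurs in exactly those taxa and in no other taxon (including the outgroup).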